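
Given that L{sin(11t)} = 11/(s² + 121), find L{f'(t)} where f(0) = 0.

L{f'(t)} = s·F(s) - f(0) = s·11/(s² + 121) - 0 = 11s/(s² + 121)

Final answer: 11s/(s² + 121)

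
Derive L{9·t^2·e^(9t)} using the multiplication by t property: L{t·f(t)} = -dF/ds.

Using L{t^n·e^(at)} = n!/(s-a)^(n+1), L{t^2·e^(9t)} = 2/(s-9)^3, so L{9·t^2·e^(9t)} = 9·2/(s-9)^3 = 18/(s-9)^3

Final answer: 18/(s-9)^3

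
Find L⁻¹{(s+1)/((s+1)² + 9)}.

Using frequency shift: L⁻¹{(s-a)/((s-a)² + b²)} = e^(at)cos(bt). Here a=-1, b=3

Final answer: e^(-t)·cos(3t)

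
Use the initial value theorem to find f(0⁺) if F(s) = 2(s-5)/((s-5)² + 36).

f(0⁺) = lim_{s→∞} sF(s) = lim_{s→∞} 2s(s-5)/((s-5)² + 36) = 2

Final answer: 2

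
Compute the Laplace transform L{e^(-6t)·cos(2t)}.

L{e^(at)·cos(ωt)} = (s-a)/((s-a)² + ω²), so L{e^(-6t)·cos(2t)} = (s+6)/((s+6)² + 4)

Final answer: (s+6)/((s+6)² + 4)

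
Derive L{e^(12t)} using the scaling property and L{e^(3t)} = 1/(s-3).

Using L{f(at)} = (1/a)F(s/a) with a=4 and f(t) = e^(3t): L{e^(12t)} = (1/4) · 1/((s/4)-3) = (1/4) · 4/(s-12) = 1/(s-12)

Final answer: 1/(s-12)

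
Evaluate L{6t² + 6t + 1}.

L{6t² + 6t + 1} = 6·2/s³ + 6/s² + 1/s = 12/s³ + 6/s² + 1/s

Final answer: 12/s³ + 6/s² + 1/s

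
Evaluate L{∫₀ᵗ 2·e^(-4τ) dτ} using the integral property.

L{∫₀ᵗ f(τ)dτ} = F(s)/s with F(s) = 2/(s+4), so L{∫₀ᵗ 2·e^(-4τ) dτ} = 2/(s(s+4))

Final answer: 2/(s(s+4))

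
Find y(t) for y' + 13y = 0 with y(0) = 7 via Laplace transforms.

L{y'} + 13L{y} = 0. sY - 7 + 13Y = 0. Y(s+13) = 7. Y = 7/(s+13)

Final answer: y(t) = 7e^(-13t)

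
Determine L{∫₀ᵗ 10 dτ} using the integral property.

L{∫₀ᵗ f(τ)dτ} = F(s)/s with f(t) = 10. F(s) = 10/s, so L{∫₀ᵗ 10 dτ} = (10/s)/s = 10/s². (Check: ∫₀ᵗ 10 dτ = 10t.)

Final answer: 10/s²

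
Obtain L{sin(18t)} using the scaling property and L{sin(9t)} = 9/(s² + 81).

Using L{f(at)} = (1/a)F(s/a) with a=2: L{sin(18t)} = (1/2) · 9/((s/2)² + 81) = (1/2) · 9·4/(s² + 324) = 18/(s² + 324)

Final answer: 18/(s² + 324)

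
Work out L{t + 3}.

L{t + 3} = L{t} + 3·L{1} = 1/s² + 3/s

Final answer: 1/s² + 3/s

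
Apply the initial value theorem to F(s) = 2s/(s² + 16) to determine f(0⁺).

f(0⁺) = lim_{s→∞} s·2s/(s² + 16) = lim_{s→∞} 2s²/(s² + 16) = 2

Final answer: 2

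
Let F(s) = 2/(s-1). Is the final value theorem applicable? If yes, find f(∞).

sF(s) = 2s/(s-1) has a pole at s = 1 in the right half-plane. Theorem does NOT apply (unstable system; f(t) = 2·e^t grows without bound).

Final answer: Not applicable (unstable)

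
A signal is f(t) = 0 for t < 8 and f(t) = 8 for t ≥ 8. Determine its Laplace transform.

f(t) = 8·u(t-8). L{u(t-8)} = e^(-8s)/s, so L{f(t)} = 8·e^(-8s)/s

Final answer: 8·e^(-8s)/s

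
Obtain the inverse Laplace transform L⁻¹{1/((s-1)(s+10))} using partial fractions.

Decompose: A/(s-1) + B/(s+10). A = 1/11, B = -1/11. f(t) = (e^t - e^(-10t))/11

Final answer: (e^t - e^(-10t))/11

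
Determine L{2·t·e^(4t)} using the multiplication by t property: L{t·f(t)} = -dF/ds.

Using L{t^n·e^(at)} = n!/(s-a)^(n+1), L{t·e^(4t)} = 1/(s-4)^2, so L{2·t·e^(4t)} = 2·1/(s-4)^2 = 2/(s-4)^2

Final answer: 2/(s-4)^2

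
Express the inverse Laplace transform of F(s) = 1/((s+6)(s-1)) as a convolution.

1/((s+6)(s-1)) = (1/(s+6))·(1/(s-1)) = L{e^(-6t)}·L{e^t}. So f(t) = e^(-6t)*e^t = ∫₀ᵗ e^(-6τ)·e^(t-τ) dτ

Final answer: ∫₀ᵗ e^(-6τ)·e^(t-τ) dτ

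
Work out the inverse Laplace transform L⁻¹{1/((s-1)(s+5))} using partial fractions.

Decompose: A/(s-1) + B/(s+5). A = 1/6, B = -1/6. f(t) = (e^t - e^(-5t))/6

Final answer: (e^t - e^(-5t))/6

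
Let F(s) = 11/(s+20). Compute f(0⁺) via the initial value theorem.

f(0⁺) = lim_{s→∞} s·11/(s+20) = lim_{s→∞} 11s/(s+20) = 11

Final answer: 11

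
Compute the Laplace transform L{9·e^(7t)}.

L{e^(at)} = 1/(s-a), so L{e^(7t)} = 1/(s-7). Then L{9·e^(7t)} = 9/(s-7)

Final answer: 9/(s-7)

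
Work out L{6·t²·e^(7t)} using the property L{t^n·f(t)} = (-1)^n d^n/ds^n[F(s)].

L{e^(7t)} = 1/(s-7). d/ds[1/(s-7)] = -1/(s-7)². d²/ds²[1/(s-7)] = 2/(s-7)³. So L{t²·e^(7t)} = (-1)² · 2/(s-7)³ = 2/(s-7)³. Then L{6·t²·e^(7t)} = 6·2/(s-7)³ = 12/(s-7)³

Final answer: 12/(s-7)³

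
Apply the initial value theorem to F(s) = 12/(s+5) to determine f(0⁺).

f(0⁺) = lim_{s→∞} s·12/(s+5) = lim_{s→∞} 12s/(s+5) = 12

Final answer: 12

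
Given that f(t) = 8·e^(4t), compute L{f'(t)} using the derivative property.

f(0) = 8, F(s) = 8/(s-4). L{f'(t)} = s·F(s) - f(0) = 8s/(s-4) - 8 = (8s - 8(s-4))/(s-4) = 32/(s-4)

Final answer: 32/(s-4)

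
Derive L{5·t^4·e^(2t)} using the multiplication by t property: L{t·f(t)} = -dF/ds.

Using L{t^n·e^(at)} = n!/(s-a)^(n+1), L{t^4·e^(2t)} = 24/(s-2)^5, so L{5·t^4·e^(2t)} = 5·24/(s-2)^5 = 120/(s-2)^5

Final answer: 120/(s-2)^5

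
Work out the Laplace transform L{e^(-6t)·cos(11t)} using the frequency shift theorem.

Frequency shift: L{e^(at)f(t)} = F(s-a). L{e^(-6t)·cos(11t)} = (s+6)/((s+6)² + 121)

Final answer: (s+6)/((s+6)² + 121)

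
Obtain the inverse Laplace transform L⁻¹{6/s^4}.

L⁻¹{n!/s^(n+1)} = t^n with n=3. So L⁻¹{6/s^4} = t^3

Final answer: t^3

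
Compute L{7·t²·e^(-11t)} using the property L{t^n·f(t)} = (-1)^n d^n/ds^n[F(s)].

L{e^(-11t)} = 1/(s+11). d/ds[1/(s+11)] = -1/(s+11)². d²/ds²[1/(s+11)] = 2/(s+11)³. So L{t²·e^(-11t)} = (-1)² · 2/(s+11)³ = 2/(s+11)³. Then L{7·t²·e^(-11t)} = 7·2/(s+11)³ = 14/(s+11)³

Final answer: 14/(s+11)³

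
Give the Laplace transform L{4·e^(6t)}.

L{e^(at)} = 1/(s-a), so L{e^(6t)} = 1/(s-6). Then L{4·e^(6t)} = 4/(s-6)

Final answer: 4/(s-6)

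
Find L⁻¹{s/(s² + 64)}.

This is the form c·s/(s² + a²) with a = 8. L⁻¹ = cos(8t)

Final answer: cos(8t)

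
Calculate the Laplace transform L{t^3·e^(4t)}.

L{t^n·e^(at)} = n!/(s-a)^(n+1), so L{t^3·e^(4t)} = 6/(s-4)^4

Final answer: 6/(s-4)^4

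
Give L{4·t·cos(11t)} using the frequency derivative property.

L{cos(11t)} = s/(s² + 121). Derivative: d/ds[s/(s² + 121)] = [(s² + 121) - s·2s]/(s² + 121)² = (121 - s²)/(s² + 121)². So L{t·cos(11t)} = -F'(s) = (s² - 121)/(s² + 121)². Then L{4·t·cos(11t)} = 4·(s² - 121)/(s² + 121)²

Final answer: 4·(s² - 121)/(s² + 121)²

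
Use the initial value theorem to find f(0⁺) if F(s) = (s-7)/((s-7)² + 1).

f(0⁺) = lim_{s→∞} sF(s) = lim_{s→∞} s(s-7)/((s-7)² + 1) = 1

Final answer: 1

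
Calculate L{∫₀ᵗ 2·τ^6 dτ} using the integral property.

L{∫₀ᵗ f(τ)dτ} = F(s)/s with f(t) = 2t^6. F(s) = 1440/s^7, so L{∫₀ᵗ 2·τ^6 dτ} = (1440/s^7)/s = 1440/s^8. (Check: ∫₀ᵗ 2·τ^6 dτ = 2t^7/7.)

Final answer: 1440/s^8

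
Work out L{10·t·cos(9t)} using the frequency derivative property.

L{cos(9t)} = s/(s² + 81). Derivative: d/ds[s/(s² + 81)] = [(s² + 81) - s·2s]/(s² + 81)² = (81 - s²)/(s² + 81)². So L{t·cos(9t)} = -F'(s) = (s² - 81)/(s² + 81)². Then L{10·t·cos(9t)} = 10·(s² - 81)/(s² + 81)²

Final answer: 10·(s² - 81)/(s² + 81)²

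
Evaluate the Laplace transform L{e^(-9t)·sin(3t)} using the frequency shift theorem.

Frequency shift: L{e^(at)f(t)} = F(s-a). L{e^(-9t)·sin(3t)} = 3/((s+9)² + 9)

Final answer: 3/((s+9)² + 9)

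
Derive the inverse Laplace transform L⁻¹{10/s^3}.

L⁻¹{n!/s^(n+1)} = t^n with n=2. So L⁻¹{2/s^3} = t^2, and L⁻¹{10/s^3} = (10/2)·t^2 = 5·t^2

Final answer: 5·t^2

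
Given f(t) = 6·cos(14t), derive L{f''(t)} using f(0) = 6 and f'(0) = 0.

F(s) = 6s/(s² + 196). L{f''(t)} = s²F(s) - sf(0) - f'(0) = 6s³/(s² + 196) - 6s = (6s³ - 6s(s² + 196))/(s² + 196) = -1176s/(s² + 196)

Final answer: -1176s/(s² + 196)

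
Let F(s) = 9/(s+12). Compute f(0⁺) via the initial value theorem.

f(0⁺) = lim_{s→∞} s·9/(s+12) = lim_{s→∞} 9s/(s+12) = 9

Final answer: 9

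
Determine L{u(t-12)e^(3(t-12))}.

u(t-a)f(t-a) with f(t)=e^(3t). L{e^(3t)} = 1/(s-3). By time shift: e^(-12s)/(s-3)

Final answer: e^(-12s)/(s-3)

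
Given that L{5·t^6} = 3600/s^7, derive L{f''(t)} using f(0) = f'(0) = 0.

L{f''(t)} = s²F(s) - sf(0) - f'(0) = s²·3600/s^7 - 0 - 0 = 3600/s^5

Final answer: 3600/s^5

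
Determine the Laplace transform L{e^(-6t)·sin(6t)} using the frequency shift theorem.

Frequency shift: L{e^(at)f(t)} = F(s-a). L{e^(-6t)·sin(6t)} = 6/((s+6)² + 36)

Final answer: 6/((s+6)² + 36)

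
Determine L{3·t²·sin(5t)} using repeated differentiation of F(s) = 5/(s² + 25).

F(s) = 5/(s² + 25). F'(s) = -10s/(s² + 25)². F''(s) = -10(25 - 3s²)/(s² + 25)³ = (30s² - 250)/(s² + 25)³. So L{t²·sin(5t)} = (-1)² F''(s) = (30s² - 250)/(s² + 25)³. Then L{3·t²·sin(5t)} = 3·(30s² - 250)/(s² + 25)³ = (90s² - 750)/(s² + 25)³

Final answer: (90s² - 750)/(s² + 25)³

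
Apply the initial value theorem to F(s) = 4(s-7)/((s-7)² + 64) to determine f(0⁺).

f(0⁺) = lim_{s→∞} sF(s) = lim_{s→∞} 4s(s-7)/((s-7)² + 64) = 4

Final answer: 4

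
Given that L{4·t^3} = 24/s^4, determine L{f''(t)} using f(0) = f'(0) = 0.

L{f''(t)} = s²F(s) - sf(0) - f'(0) = s²·24/s^4 - 0 - 0 = 24/s^2

Final answer: 24/s^2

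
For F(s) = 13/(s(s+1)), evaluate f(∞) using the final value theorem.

f(∞) = lim_{s→0} s·13/(s(s+1)) = lim_{s→0} 13/(s+1) = 13/1 = 13

Final answer: 13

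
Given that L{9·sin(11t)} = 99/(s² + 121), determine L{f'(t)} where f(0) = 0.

L{f'(t)} = s·F(s) - f(0) = s·99/(s² + 121) - 0 = 99s/(s² + 121)

Final answer: 99s/(s² + 121)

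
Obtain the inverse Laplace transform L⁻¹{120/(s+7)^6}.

L⁻¹{n!/(s-a)^(n+1)} = t^n·e^(at), so L⁻¹{120/(s+7)^6} = t^5·e^(-7t)

Final answer: t^5·e^(-7t)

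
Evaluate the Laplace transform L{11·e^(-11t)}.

L{e^(at)} = 1/(s-a), so L{e^(-11t)} = 1/(s+11). Then L{11·e^(-11t)} = 11/(s+11)

Final answer: 11/(s+11)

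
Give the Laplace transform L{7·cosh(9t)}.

L{cosh(ωt)} = s/(s² - ω²), so L{cosh(9t)} = s/(s² - 81). Then L{7·cosh(9t)} = 7·s/(s² - 81) = 7s/(s² - 81)

Final answer: 7s/(s² - 81)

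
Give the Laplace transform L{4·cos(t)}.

L{cos(ωt)} = s/(s² + ω²), so L{cos(t)} = s/(s² + 1). Then L{4·cos(t)} = 4·s/(s² + 1) = 4s/(s² + 1)

Final answer: 4s/(s² + 1)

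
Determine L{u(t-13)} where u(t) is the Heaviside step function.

L{u(t-a)} = e^(-as)/s. Here a=13, so L{u(t-13)} = e^(-13s)/s

Final answer: e^(-13s)/s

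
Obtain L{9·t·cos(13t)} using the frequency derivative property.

L{cos(13t)} = s/(s² + 169). Derivative: d/ds[s/(s² + 169)] = [(s² + 169) - s·2s]/(s² + 169)² = (169 - s²)/(s² + 169)². So L{t·cos(13t)} = -F'(s) = (s² - 169)/(s² + 169)². Then L{9·t·cos(13t)} = 9·(s² - 169)/(s² + 169)²

Final answer: 9·(s² - 169)/(s² + 169)²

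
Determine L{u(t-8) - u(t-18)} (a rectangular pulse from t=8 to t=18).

L{u(t-a)} = e^(-as)/s. L{u(t-8) - u(t-18)} = (e^(-8s) - e^(-18s))/s

Final answer: (e^(-8s) - e^(-18s))/s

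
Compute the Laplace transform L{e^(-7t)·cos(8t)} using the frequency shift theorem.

Frequency shift: L{e^(at)f(t)} = F(s-a). L{e^(-7t)·cos(8t)} = (s+7)/((s+7)² + 64)

Final answer: (s+7)/((s+7)² + 64)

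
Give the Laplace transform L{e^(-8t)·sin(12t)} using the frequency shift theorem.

Frequency shift: L{e^(at)f(t)} = F(s-a). L{e^(-8t)·sin(12t)} = 12/((s+8)² + 144)

Final answer: 12/((s+8)² + 144)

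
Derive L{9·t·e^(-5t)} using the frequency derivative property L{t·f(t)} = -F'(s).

L{e^(-5t)} = 1/(s+5). By frequency derivative: L{t·e^(-5t)} = -d/ds[1/(s+5)] = -(-1)/(s+5)² = 1/(s+5)². Then L{9·t·e^(-5t)} = 9·1/(s+5)² = 9/(s+5)²

Final answer: 9/(s+5)²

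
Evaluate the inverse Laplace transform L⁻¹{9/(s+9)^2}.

L⁻¹{n!/(s-a)^(n+1)} = t^n·e^(at) with n=1, a=-9. So L⁻¹{1/(s+9)^2} = t·e^(-9t), and L⁻¹{9/(s+9)^2} = (9/1)·t·e^(-9t) = 9·t·e^(-9t)

Final answer: 9·t·e^(-9t)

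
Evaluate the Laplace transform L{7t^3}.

L{7t^3} = 7 · L{t^3} = 7 · 6/s^4 = 42/s^4

Final answer: 42/s^4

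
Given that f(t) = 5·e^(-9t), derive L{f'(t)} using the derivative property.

f(0) = 5, F(s) = 5/(s+9). L{f'(t)} = s·F(s) - f(0) = 5s/(s+9) - 5 = (5s - 5(s+9))/(s+9) = -45/(s+9)

Final answer: -45/(s+9)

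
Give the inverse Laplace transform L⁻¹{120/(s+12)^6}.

L⁻¹{n!/(s-a)^(n+1)} = t^n·e^(at), so L⁻¹{120/(s+12)^6} = t^5·e^(-12t)

Final answer: t^5·e^(-12t)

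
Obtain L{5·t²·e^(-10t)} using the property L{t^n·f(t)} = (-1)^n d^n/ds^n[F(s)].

L{e^(-10t)} = 1/(s+10). d/ds[1/(s+10)] = -1/(s+10)². d²/ds²[1/(s+10)] = 2/(s+10)³. So L{t²·e^(-10t)} = (-1)² · 2/(s+10)³ = 2/(s+10)³. Then L{5·t²·e^(-10t)} = 5·2/(s+10)³ = 10/(s+10)³

Final answer: 10/(s+10)³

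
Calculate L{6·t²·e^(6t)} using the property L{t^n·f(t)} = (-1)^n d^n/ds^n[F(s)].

L{e^(6t)} = 1/(s-6). d/ds[1/(s-6)] = -1/(s-6)². d²/ds²[1/(s-6)] = 2/(s-6)³. So L{t²·e^(6t)} = (-1)² · 2/(s-6)³ = 2/(s-6)³. Then L{6·t²·e^(6t)} = 6·2/(s-6)³ = 12/(s-6)³

Final answer: 12/(s-6)³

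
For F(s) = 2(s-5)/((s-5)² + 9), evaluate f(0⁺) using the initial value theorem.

f(0⁺) = lim_{s→∞} sF(s) = lim_{s→∞} 2s(s-5)/((s-5)² + 9) = 2

Final answer: 2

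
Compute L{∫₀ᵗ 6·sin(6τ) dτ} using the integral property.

L{∫₀ᵗ f(τ)dτ} = F(s)/s with F(s) = 36/(s² + 36), so the result is (36/(s² + 36))/s = 36/(s(s² + 36))

Final answer: 36/(s(s² + 36))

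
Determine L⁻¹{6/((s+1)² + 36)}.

Form: b/((s-a)² + b²) → e^(at)sin(bt). With a=-1, b=6

Final answer: e^(-t)·sin(6t)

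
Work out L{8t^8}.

L{t^n} = n!/s^(n+1). So L{8t^8} = 8·8!/s^9 = 322560/s^9

Final answer: 322560/s^9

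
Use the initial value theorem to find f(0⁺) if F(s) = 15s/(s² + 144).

f(0⁺) = lim_{s→∞} s·15s/(s² + 144) = lim_{s→∞} 15s²/(s² + 144) = 15

Final answer: 15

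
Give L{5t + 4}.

L{5t + 4} = 5·L{t} + 4·L{1} = 5/s² + 4/s

Final answer: 5/s² + 4/s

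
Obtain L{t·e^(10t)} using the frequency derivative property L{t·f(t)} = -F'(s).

L{e^(10t)} = 1/(s-10). By frequency derivative: L{t·e^(10t)} = -d/ds[1/(s-10)] = -(-1)/(s-10)² = 1/(s-10)²

Final answer: 1/(s-10)²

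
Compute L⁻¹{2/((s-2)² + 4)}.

Form: b/((s-a)² + b²) → e^(at)sin(bt). With a=2, b=2

Final answer: e^(2t)·sin(2t)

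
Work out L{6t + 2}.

L{6t + 2} = 6·L{t} + 2·L{1} = 6/s² + 2/s

Final answer: 6/s² + 2/s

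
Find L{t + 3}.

L{t + 3} = L{t} + 3·L{1} = 1/s² + 3/s

Final answer: 1/s² + 3/s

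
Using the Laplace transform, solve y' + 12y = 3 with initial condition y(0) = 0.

sY + 12Y = 3/s. Y = 3/(s(s+12)). Partial fractions: Y = 1/4/s - 1/4/(s+12)

Final answer: y(t) = 1/4(1 - e^(-12t))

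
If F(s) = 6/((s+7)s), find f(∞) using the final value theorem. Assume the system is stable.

f(∞) = lim_{s→0} sF(s) = lim_{s→0} 6/(s+7) = 6/7

Final answer: 6/7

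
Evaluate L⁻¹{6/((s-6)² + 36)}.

Form: b/((s-a)² + b²) → e^(at)sin(bt). With a=6, b=6

Final answer: e^(6t)·sin(6t)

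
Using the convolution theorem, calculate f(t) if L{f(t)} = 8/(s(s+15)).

8/(s(s+15)) = (8/s)·(1/(s+15)) = L{8}·L{e^(-15t)}. By convolution, f(t) = 8*e^(-15t) = ∫₀ᵗ 8·e^(-15τ) dτ = 8·(1 - e^(-15t))/15

Final answer: 8·(1 - e^(-15t))/15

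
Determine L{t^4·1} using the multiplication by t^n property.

L{1} = 1/s. d^1/ds^1[1/s] = -1/s². d^2/ds^2[1/s] = 2/s^3. d^3/ds^3[1/s] = -6/s^4. d^4/ds^4[1/s] = 24/s^5. So L{t^4} = (-1)^{4}·24/s^5 = 24/s^5

Final answer: 24/s^5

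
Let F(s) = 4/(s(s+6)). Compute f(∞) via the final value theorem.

f(∞) = lim_{s→0} s·4/(s(s+6)) = lim_{s→0} 4/(s+6) = 4/6 = 2/3

Final answer: 2/3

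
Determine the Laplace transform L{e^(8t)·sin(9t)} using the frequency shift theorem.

Frequency shift: L{e^(at)f(t)} = F(s-a). L{e^(8t)·sin(9t)} = 9/((s-8)² + 81)

Final answer: 9/((s-8)² + 81)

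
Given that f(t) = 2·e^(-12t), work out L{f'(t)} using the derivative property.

f(0) = 2, F(s) = 2/(s+12). L{f'(t)} = s·F(s) - f(0) = 2s/(s+12) - 2 = (2s - 2(s+12))/(s+12) = -24/(s+12)

Final answer: -24/(s+12)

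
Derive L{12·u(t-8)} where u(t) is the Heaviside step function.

L{u(t-a)} = e^(-as)/s. Here a=8, so L{u(t-8)} = e^(-8s)/s, and L{12·u(t-8)} = 12·e^(-8s)/s

Final answer: 12·e^(-8s)/s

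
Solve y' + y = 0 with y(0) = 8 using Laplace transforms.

L{y'} + L{y} = 0. sY - 8 + Y = 0. Y(s+1) = 8. Y = 8/(s+1)

Final answer: y(t) = 8e^(-t)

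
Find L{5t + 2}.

L{5t + 2} = 5·L{t} + 2·L{1} = 5/s² + 2/s

Final answer: 5/s² + 2/s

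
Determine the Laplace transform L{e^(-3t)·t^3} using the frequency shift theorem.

L{e^(at)·t^n} = n!/(s-a)^(n+1), so L{e^(-3t)·t^3} = 6/(s+3)^4

Final answer: 6/(s+3)^4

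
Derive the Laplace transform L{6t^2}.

L{6t^2} = 6 · L{t^2} = 6 · 2/s^3 = 12/s^3

Final answer: 12/s^3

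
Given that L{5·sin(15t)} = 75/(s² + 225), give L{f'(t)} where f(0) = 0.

L{f'(t)} = s·F(s) - f(0) = s·75/(s² + 225) - 0 = 75s/(s² + 225)

Final answer: 75s/(s² + 225)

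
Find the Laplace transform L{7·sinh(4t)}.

L{sinh(ωt)} = ω/(s² - ω²), so L{sinh(4t)} = 4/(s² - 16). Then L{7·sinh(4t)} = 7·4/(s² - 16) = 28/(s² - 16)

Final answer: 28/(s² - 16)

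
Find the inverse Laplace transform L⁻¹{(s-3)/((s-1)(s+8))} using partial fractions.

Using partial fractions, f(t) = (-2e^t + 11e^(-8t))/9

Final answer: (-2e^t + 11e^(-8t))/9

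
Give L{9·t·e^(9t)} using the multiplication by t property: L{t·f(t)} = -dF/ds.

Using L{t^n·e^(at)} = n!/(s-a)^(n+1), L{t·e^(9t)} = 1/(s-9)^2, so L{9·t·e^(9t)} = 9·1/(s-9)^2 = 9/(s-9)^2

Final answer: 9/(s-9)^2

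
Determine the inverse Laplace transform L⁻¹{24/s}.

L⁻¹{c/s} = c, so L⁻¹{24/s} = 24

Final answer: 24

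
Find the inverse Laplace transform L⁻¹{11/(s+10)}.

L⁻¹{1/(s-a)} = e^(at), so L⁻¹{1/(s+10)} = e^(-10t), and L⁻¹{11/(s+10)} = 11·e^(-10t)

Final answer: 11·e^(-10t)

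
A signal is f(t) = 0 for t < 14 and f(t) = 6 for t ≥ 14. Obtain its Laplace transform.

f(t) = 6·u(t-14). L{u(t-14)} = e^(-14s)/s, so L{f(t)} = 6·e^(-14s)/s

Final answer: 6·e^(-14s)/s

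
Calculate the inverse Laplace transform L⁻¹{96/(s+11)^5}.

L⁻¹{n!/(s-a)^(n+1)} = t^n·e^(at) with n=4, a=-11. So L⁻¹{24/(s+11)^5} = t^4·e^(-11t), and L⁻¹{96/(s+11)^5} = (96/24)·t^4·e^(-11t) = 4·t^4·e^(-11t)

Final answer: 4·t^4·e^(-11t)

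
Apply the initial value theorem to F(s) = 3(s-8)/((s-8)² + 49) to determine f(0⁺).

f(0⁺) = lim_{s→∞} sF(s) = lim_{s→∞} 3s(s-8)/((s-8)² + 49) = 3

Final answer: 3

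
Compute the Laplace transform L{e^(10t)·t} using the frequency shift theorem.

L{e^(at)·t^n} = n!/(s-a)^(n+1), so L{e^(10t)·t} = 1/(s-10)^2

Final answer: 1/(s-10)^2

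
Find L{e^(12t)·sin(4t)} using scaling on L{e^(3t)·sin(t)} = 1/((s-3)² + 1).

Scaling with a=4: L{e^(12t)·sin(4t)} = (1/4) · 1/((s/4-3)² + 1). Simplifying: 4/((s-12)² + 16)

Final answer: 4/((s-12)² + 16)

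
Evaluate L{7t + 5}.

L{7t + 5} = 7·L{t} + 5·L{1} = 7/s² + 5/s

Final answer: 7/s² + 5/s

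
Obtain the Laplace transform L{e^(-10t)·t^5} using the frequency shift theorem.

L{e^(at)·t^n} = n!/(s-a)^(n+1), so L{e^(-10t)·t^5} = 120/(s+10)^6

Final answer: 120/(s+10)^6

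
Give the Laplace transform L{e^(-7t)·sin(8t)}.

L{e^(at)·sin(ωt)} = ω/((s-a)² + ω²), so L{e^(-7t)·sin(8t)} = 8/((s+7)² + 64)

Final answer: 8/((s+7)² + 64)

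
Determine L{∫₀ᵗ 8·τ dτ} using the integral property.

L{∫₀ᵗ f(τ)dτ} = F(s)/s with f(t) = 8t. F(s) = 8/s^2, so L{∫₀ᵗ 8·τ dτ} = (8/s^2)/s = 8/s^3. (Check: ∫₀ᵗ 8·τ dτ = 8t^2/2.)

Final answer: 8/s^3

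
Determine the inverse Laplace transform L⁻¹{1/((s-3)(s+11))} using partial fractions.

Decompose: A/(s-3) + B/(s+11). A = 1/14, B = -1/14. f(t) = (e^(3t) - e^(-11t))/14

Final answer: (e^(3t) - e^(-11t))/14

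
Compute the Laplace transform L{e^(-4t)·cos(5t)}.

L{e^(at)·cos(ωt)} = (s-a)/((s-a)² + ω²), so L{e^(-4t)·cos(5t)} = (s+4)/((s+4)² + 25)

Final answer: (s+4)/((s+4)² + 25)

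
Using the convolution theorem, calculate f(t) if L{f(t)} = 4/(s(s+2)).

4/(s(s+2)) = (4/s)·(1/(s+2)) = L{4}·L{e^(-2t)}. By convolution, f(t) = 4*e^(-2t) = ∫₀ᵗ 4·e^(-2τ) dτ = 4·(1 - e^(-2t))/2

Final answer: 4·(1 - e^(-2t))/2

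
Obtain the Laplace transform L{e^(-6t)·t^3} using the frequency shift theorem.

L{e^(at)·t^n} = n!/(s-a)^(n+1), so L{e^(-6t)·t^3} = 6/(s+6)^4

Final answer: 6/(s+6)^4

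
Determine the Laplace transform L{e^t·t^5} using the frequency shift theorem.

L{e^(at)·t^n} = n!/(s-a)^(n+1), so L{e^t·t^5} = 120/(s-1)^6

Final answer: 120/(s-1)^6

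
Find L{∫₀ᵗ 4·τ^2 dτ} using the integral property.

L{∫₀ᵗ f(τ)dτ} = F(s)/s with f(t) = 4t^2. F(s) = 8/s^3, so L{∫₀ᵗ 4·τ^2 dτ} = (8/s^3)/s = 8/s^4. (Check: ∫₀ᵗ 4·τ^2 dτ = 4t^3/3.)

Final answer: 8/s^4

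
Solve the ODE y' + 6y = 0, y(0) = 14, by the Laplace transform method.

L{y'} + 6L{y} = 0. sY - 14 + 6Y = 0. Y(s+6) = 14. Y = 14/(s+6)

Final answer: y(t) = 14e^(-6t)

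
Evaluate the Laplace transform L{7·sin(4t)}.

L{sin(ωt)} = ω/(s² + ω²), so L{sin(4t)} = 4/(s² + 16). Then L{7·sin(4t)} = 7·4/(s² + 16) = 28/(s² + 16)

Final answer: 28/(s² + 16)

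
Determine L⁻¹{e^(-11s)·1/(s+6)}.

L⁻¹{1/(s+6)} = e^(-6t). By the time shift theorem, L⁻¹{e^(-as)F(s)} = u(t-a)f(t-a) with a=11, so L⁻¹{e^(-11s)·1/(s+6)} = u(t-11)·e^(-6(t-11))

Final answer: u(t-11)·e^(-6(t-11))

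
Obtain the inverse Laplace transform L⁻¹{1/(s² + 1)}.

L⁻¹{1/(s² + 1)} = sin(t)

Final answer: sin(t)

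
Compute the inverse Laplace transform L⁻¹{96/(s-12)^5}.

L⁻¹{n!/(s-a)^(n+1)} = t^n·e^(at) with n=4, a=12. So L⁻¹{24/(s-12)^5} = t^4·e^(12t), and L⁻¹{96/(s-12)^5} = (96/24)·t^4·e^(12t) = 4·t^4·e^(12t)

Final answer: 4·t^4·e^(12t)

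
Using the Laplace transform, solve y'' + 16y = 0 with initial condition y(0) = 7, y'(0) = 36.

L{y''} + 16L{y} = 0. s²Y - 7s - 36 + 16Y = 0. Y(s² + 16) = 7s + 36. Y = (7s + 36)/(s² + 16). Inverting: y(t) = 7cos(4t) + 9sin(4t)

Final answer: y(t) = 7cos(4t) + 9sin(4t)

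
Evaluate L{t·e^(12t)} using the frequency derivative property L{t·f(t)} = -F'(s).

L{e^(12t)} = 1/(s-12). By frequency derivative: L{t·e^(12t)} = -d/ds[1/(s-12)] = -(-1)/(s-12)² = 1/(s-12)²

Final answer: 1/(s-12)²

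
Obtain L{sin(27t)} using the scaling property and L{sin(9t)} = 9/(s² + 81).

Using L{f(at)} = (1/a)F(s/a) with a=3: L{sin(27t)} = (1/3) · 9/((s/3)² + 81) = (1/3) · 9·9/(s² + 729) = 27/(s² + 729)

Final answer: 27/(s² + 729)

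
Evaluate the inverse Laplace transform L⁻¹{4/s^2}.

L⁻¹{n!/s^(n+1)} = t^n with n=1. So L⁻¹{1/s^2} = t, and L⁻¹{4/s^2} = (4/1)·t = 4·t

Final answer: 4·t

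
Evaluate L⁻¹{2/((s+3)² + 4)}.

Form: b/((s-a)² + b²) → e^(at)sin(bt). With a=-3, b=2

Final answer: e^(-3t)·sin(2t)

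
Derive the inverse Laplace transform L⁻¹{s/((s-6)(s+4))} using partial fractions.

Using partial fractions, f(t) = (6e^(6t) + 4e^(-4t))/10

Final answer: (6e^(6t) + 4e^(-4t))/10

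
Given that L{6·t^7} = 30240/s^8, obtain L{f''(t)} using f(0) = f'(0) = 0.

L{f''(t)} = s²F(s) - sf(0) - f'(0) = s²·30240/s^8 - 0 - 0 = 30240/s^6

Final answer: 30240/s^6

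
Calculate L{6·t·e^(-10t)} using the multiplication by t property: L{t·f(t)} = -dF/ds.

Using L{t^n·e^(at)} = n!/(s-a)^(n+1), L{t·e^(-10t)} = 1/(s+10)^2, so L{6·t·e^(-10t)} = 6·1/(s+10)^2 = 6/(s+10)^2

Final answer: 6/(s+10)^2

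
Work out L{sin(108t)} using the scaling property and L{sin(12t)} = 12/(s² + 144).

Using L{f(at)} = (1/a)F(s/a) with a=9: L{sin(108t)} = (1/9) · 12/((s/9)² + 144) = (1/9) · 12·81/(s² + 11664) = 108/(s² + 11664)

Final answer: 108/(s² + 11664)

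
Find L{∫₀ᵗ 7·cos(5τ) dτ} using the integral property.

L{∫₀ᵗ f(τ)dτ} = F(s)/s with F(s) = 7s/(s² + 25), so the result is (7s/(s² + 25))/s = 7/(s² + 25)

Final answer: 7/(s² + 25)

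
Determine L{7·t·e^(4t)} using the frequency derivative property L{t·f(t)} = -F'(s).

L{e^(4t)} = 1/(s-4). By frequency derivative: L{t·e^(4t)} = -d/ds[1/(s-4)] = -(-1)/(s-4)² = 1/(s-4)². Then L{7·t·e^(4t)} = 7·1/(s-4)² = 7/(s-4)²

Final answer: 7/(s-4)²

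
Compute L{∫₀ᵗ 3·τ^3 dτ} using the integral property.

L{∫₀ᵗ f(τ)dτ} = F(s)/s with f(t) = 3t^3. F(s) = 18/s^4, so L{∫₀ᵗ 3·τ^3 dτ} = (18/s^4)/s = 18/s^5. (Check: ∫₀ᵗ 3·τ^3 dτ = 3t^4/4.)

Final answer: 18/s^5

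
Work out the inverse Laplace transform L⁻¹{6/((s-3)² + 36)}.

Using frequency shift, L⁻¹{6/((s-3)² + 36)} = e^(3t)·sin(6t)

Final answer: e^(3t)·sin(6t)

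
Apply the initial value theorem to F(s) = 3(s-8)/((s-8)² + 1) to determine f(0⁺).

f(0⁺) = lim_{s→∞} sF(s) = lim_{s→∞} 3s(s-8)/((s-8)² + 1) = 3

Final answer: 3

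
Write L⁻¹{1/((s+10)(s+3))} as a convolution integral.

1/((s+10)(s+3)) = (1/(s+10))·(1/(s+3)) = L{e^(-10t)}·L{e^(-3t)}. So f(t) = e^(-10t)*e^(-3t) = ∫₀ᵗ e^(-10τ)·e^(-3(t-τ)) dτ

Final answer: ∫₀ᵗ e^(-10τ)·e^(-3(t-τ)) dτ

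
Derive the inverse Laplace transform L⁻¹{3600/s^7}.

L⁻¹{n!/s^(n+1)} = t^n with n=6. So L⁻¹{720/s^7} = t^6, and L⁻¹{3600/s^7} = (3600/720)·t^6 = 5·t^6

Final answer: 5·t^6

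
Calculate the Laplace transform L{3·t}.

L{t^n} = n!/s^(n+1), so L{t} = 1/s^2. Then L{3·t} = 3·1/s^2 = 3/s^2

Final answer: 3/s^2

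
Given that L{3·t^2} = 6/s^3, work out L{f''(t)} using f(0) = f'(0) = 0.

L{f''(t)} = s²F(s) - sf(0) - f'(0) = s²·6/s^3 - 0 - 0 = 6/s

Final answer: 6/s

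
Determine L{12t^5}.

L{t^n} = n!/s^(n+1). So L{12t^5} = 12·5!/s^6 = 1440/s^6

Final answer: 1440/s^6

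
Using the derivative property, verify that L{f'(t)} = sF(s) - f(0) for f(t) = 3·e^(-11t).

f'(t) = -33e^(-11t). Direct: L{f'(t)} = -33/(s+11). Property: s·3/(s+11) - 3 = (3s - 3(s+11))/(s+11) = -33/(s+11). ✓

Final answer: -33/(s+11)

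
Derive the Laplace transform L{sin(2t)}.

L{sin(ωt)} = ω/(s² + ω²), so L{sin(2t)} = 2/(s² + 4)

Final answer: 2/(s² + 4)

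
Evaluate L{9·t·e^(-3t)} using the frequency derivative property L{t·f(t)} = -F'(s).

L{e^(-3t)} = 1/(s+3). By frequency derivative: L{t·e^(-3t)} = -d/ds[1/(s+3)] = -(-1)/(s+3)² = 1/(s+3)². Then L{9·t·e^(-3t)} = 9·1/(s+3)² = 9/(s+3)²

Final answer: 9/(s+3)²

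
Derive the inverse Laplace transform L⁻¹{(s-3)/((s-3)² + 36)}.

Using frequency shift, L⁻¹{(s-3)/((s-3)² + 36)} = e^(3t)·cos(6t)

Final answer: e^(3t)·cos(6t)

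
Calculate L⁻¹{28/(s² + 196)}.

This is the form c·a/(s² + a²) with a = 14, c = 2. L⁻¹ = 2·sin(14t)

Final answer: 2·sin(14t)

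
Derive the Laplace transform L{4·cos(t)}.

L{cos(ωt)} = s/(s² + ω²), so L{cos(t)} = s/(s² + 1). Then L{4·cos(t)} = 4·s/(s² + 1) = 4s/(s² + 1)

Final answer: 4s/(s² + 1)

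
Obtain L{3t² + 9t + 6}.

L{3t² + 9t + 6} = 3·2/s³ + 9/s² + 6/s = 6/s³ + 9/s² + 6/s

Final answer: 6/s³ + 9/s² + 6/s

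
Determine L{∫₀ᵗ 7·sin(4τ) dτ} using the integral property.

L{∫₀ᵗ f(τ)dτ} = F(s)/s with F(s) = 28/(s² + 16), so the result is (28/(s² + 16))/s = 28/(s(s² + 16))

Final answer: 28/(s(s² + 16))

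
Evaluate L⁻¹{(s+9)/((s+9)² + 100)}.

Using frequency shift: L⁻¹{(s-a)/((s-a)² + b²)} = e^(at)cos(bt). Here a=-9, b=10

Final answer: e^(-9t)·cos(10t)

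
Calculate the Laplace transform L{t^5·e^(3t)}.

L{t^n·e^(at)} = n!/(s-a)^(n+1), so L{t^5·e^(3t)} = 120/(s-3)^6

Final answer: 120/(s-3)^6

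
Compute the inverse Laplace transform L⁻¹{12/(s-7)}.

L⁻¹{1/(s-a)} = e^(at), so L⁻¹{1/(s-7)} = e^(7t), and L⁻¹{12/(s-7)} = 12·e^(7t)

Final answer: 12·e^(7t)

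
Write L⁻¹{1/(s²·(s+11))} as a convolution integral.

1/(s²·(s+11)) = (1/s^2)·(1/(s+11)) = L{t}·L{e^(-11t)}. So f(t) = t*e^(-11t) = ∫₀ᵗ τ·e^(-11(t-τ)) dτ

Final answer: ∫₀ᵗ τ·e^(-11(t-τ)) dτ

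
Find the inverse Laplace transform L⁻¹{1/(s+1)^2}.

L⁻¹{n!/(s-a)^(n+1)} = t^n·e^(at), so L⁻¹{1/(s+1)^2} = t·e^(-t)

Final answer: t·e^(-t)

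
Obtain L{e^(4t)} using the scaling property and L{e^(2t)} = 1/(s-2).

Using L{f(at)} = (1/a)F(s/a) with a=2 and f(t) = e^(2t): L{e^(4t)} = (1/2) · 1/((s/2)-2) = (1/2) · 2/(s-4) = 1/(s-4)

Final answer: 1/(s-4)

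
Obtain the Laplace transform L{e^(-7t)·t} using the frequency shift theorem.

L{e^(at)·t^n} = n!/(s-a)^(n+1), so L{e^(-7t)·t} = 1/(s+7)^2

Final answer: 1/(s+7)^2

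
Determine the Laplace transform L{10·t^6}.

L{t^n} = n!/s^(n+1), so L{t^6} = 720/s^7. Then L{10·t^6} = 10·720/s^7 = 7200/s^7

Final answer: 7200/s^7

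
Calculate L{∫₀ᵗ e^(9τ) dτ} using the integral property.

L{∫₀ᵗ f(τ)dτ} = F(s)/s with F(s) = 1/(s-9), so L{∫₀ᵗ e^(9τ) dτ} = 1/(s(s-9))

Final answer: 1/(s(s-9))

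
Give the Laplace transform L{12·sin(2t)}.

L{sin(ωt)} = ω/(s² + ω²), so L{sin(2t)} = 2/(s² + 4). Then L{12·sin(2t)} = 12·2/(s² + 4) = 24/(s² + 4)

Final answer: 24/(s² + 4)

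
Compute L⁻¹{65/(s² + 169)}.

This is the form c·a/(s² + a²) with a = 13, c = 5. L⁻¹ = 5·sin(13t)

Final answer: 5·sin(13t)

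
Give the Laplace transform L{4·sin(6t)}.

L{sin(ωt)} = ω/(s² + ω²), so L{sin(6t)} = 6/(s² + 36). Then L{4·sin(6t)} = 4·6/(s² + 36) = 24/(s² + 36)

Final answer: 24/(s² + 36)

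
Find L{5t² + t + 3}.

L{5t² + t + 3} = 5·2/s³ + 1/s² + 3/s = 10/s³ + 1/s² + 3/s

Final answer: 10/s³ + 1/s² + 3/s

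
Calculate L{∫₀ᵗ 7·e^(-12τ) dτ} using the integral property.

L{∫₀ᵗ f(τ)dτ} = F(s)/s with F(s) = 7/(s+12), so L{∫₀ᵗ 7·e^(-12τ) dτ} = 7/(s(s+12))

Final answer: 7/(s(s+12))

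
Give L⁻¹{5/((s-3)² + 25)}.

Form: b/((s-a)² + b²) → e^(at)sin(bt). With a=3, b=5

Final answer: e^(3t)·sin(5t)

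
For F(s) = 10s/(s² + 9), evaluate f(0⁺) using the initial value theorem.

f(0⁺) = lim_{s→∞} s·10s/(s² + 9) = lim_{s→∞} 10s²/(s² + 9) = 10

Final answer: 10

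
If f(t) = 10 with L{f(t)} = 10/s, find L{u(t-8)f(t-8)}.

Time shift theorem: L{u(t-a)f(t-a)} = e^(-as)F(s). Here a=8, F(s) = 10/s, so L{u(t-8)f(t-8)} = e^(-8s)·10/s

Final answer: e^(-8s)·10/s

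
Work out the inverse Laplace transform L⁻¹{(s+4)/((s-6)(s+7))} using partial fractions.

Using partial fractions, f(t) = (10e^(6t) + 3e^(-7t))/13

Final answer: (10e^(6t) + 3e^(-7t))/13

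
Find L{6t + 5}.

L{6t + 5} = 6·L{t} + 5·L{1} = 6/s² + 5/s

Final answer: 6/s² + 5/s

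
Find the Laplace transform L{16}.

L{16} = 16 · L{1} = 16/s

Final answer: 16/s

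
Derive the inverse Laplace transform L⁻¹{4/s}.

L⁻¹{c/s} = c, so L⁻¹{4/s} = 4

Final answer: 4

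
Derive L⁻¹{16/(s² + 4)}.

This is the form c·a/(s² + a²) with a = 2, c = 8. L⁻¹ = 8·sin(2t)

Final answer: 8·sin(2t)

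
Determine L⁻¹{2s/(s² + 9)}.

This is the form c·s/(s² + a²) with a = 3, c = 2. L⁻¹ = 2·cos(3t)

Final answer: 2·cos(3t)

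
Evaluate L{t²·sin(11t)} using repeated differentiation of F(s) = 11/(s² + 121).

F(s) = 11/(s² + 121). F'(s) = -22s/(s² + 121)². F''(s) = -22(121 - 3s²)/(s² + 121)³ = (66s² - 2662)/(s² + 121)³. So L{t²·sin(11t)} = (-1)² F''(s) = (66s² - 2662)/(s² + 121)³

Final answer: (66s² - 2662)/(s² + 121)³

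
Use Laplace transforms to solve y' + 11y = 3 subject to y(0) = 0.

sY + 11Y = 3/s. Y = 3/(s(s+11)). Partial fractions: Y = 3/11/s - 3/11/(s+11)

Final answer: y(t) = 3/11(1 - e^(-11t))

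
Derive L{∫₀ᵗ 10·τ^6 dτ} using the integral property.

L{∫₀ᵗ f(τ)dτ} = F(s)/s with f(t) = 10t^6. F(s) = 7200/s^7, so L{∫₀ᵗ 10·τ^6 dτ} = (7200/s^7)/s = 7200/s^8. (Check: ∫₀ᵗ 10·τ^6 dτ = 10t^7/7.)

Final answer: 7200/s^8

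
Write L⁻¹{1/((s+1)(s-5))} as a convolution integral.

1/((s+1)(s-5)) = (1/(s+1))·(1/(s-5)) = L{e^(-t)}·L{e^(5t)}. So f(t) = e^(-t)*e^(5t) = ∫₀ᵗ e^(-τ)·e^(5(t-τ)) dτ

Final answer: ∫₀ᵗ e^(-τ)·e^(5(t-τ)) dτ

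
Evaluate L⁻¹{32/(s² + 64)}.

This is the form c·a/(s² + a²) with a = 8, c = 4. L⁻¹ = 4·sin(8t)

Final answer: 4·sin(8t)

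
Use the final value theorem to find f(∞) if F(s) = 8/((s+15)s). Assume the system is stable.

f(∞) = lim_{s→0} sF(s) = lim_{s→0} 8/(s+15) = 8/15

Final answer: 8/15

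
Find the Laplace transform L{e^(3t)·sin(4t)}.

L{e^(at)·sin(ωt)} = ω/((s-a)² + ω²), so L{e^(3t)·sin(4t)} = 4/((s-3)² + 16)

Final answer: 4/((s-3)² + 16)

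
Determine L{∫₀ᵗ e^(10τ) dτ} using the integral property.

L{∫₀ᵗ f(τ)dτ} = F(s)/s with F(s) = 1/(s-10), so L{∫₀ᵗ e^(10τ) dτ} = 1/(s(s-10))

Final answer: 1/(s(s-10))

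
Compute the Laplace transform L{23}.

L{23} = 23 · L{1} = 23/s

Final answer: 23/s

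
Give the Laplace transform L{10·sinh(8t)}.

L{sinh(ωt)} = ω/(s² - ω²), so L{sinh(8t)} = 8/(s² - 64). Then L{10·sinh(8t)} = 10·8/(s² - 64) = 80/(s² - 64)

Final answer: 80/(s² - 64)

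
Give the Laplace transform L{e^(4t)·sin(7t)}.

L{e^(at)·sin(ωt)} = ω/((s-a)² + ω²), so L{e^(4t)·sin(7t)} = 7/((s-4)² + 49)

Final answer: 7/((s-4)² + 49)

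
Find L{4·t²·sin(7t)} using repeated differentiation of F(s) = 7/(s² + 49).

F(s) = 7/(s² + 49). F'(s) = -14s/(s² + 49)². F''(s) = -14(49 - 3s²)/(s² + 49)³ = (42s² - 686)/(s² + 49)³. So L{t²·sin(7t)} = (-1)² F''(s) = (42s² - 686)/(s² + 49)³. Then L{4·t²·sin(7t)} = 4·(42s² - 686)/(s² + 49)³ = (168s² - 2744)/(s² + 49)³

Final answer: (168s² - 2744)/(s² + 49)³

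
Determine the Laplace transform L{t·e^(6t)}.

L{t^n·e^(at)} = n!/(s-a)^(n+1), so L{t·e^(6t)} = 1/(s-6)^2

Final answer: 1/(s-6)^2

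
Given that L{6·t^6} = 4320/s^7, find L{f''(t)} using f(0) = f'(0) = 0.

L{f''(t)} = s²F(s) - sf(0) - f'(0) = s²·4320/s^7 - 0 - 0 = 4320/s^5

Final answer: 4320/s^5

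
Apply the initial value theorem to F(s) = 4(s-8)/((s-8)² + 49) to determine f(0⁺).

f(0⁺) = lim_{s→∞} sF(s) = lim_{s→∞} 4s(s-8)/((s-8)² + 49) = 4

Final answer: 4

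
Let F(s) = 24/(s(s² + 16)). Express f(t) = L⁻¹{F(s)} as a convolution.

24/(s(s² + 16)) = (1/s)·(24/(s² + 16)) = L{1}·L{6·sin(4t)}. So f(t) = 1*(6·sin(4t)) = ∫₀ᵗ 6·sin(4τ) dτ

Final answer: ∫₀ᵗ 6·sin(4τ) dτ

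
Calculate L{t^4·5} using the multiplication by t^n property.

L{5} = 5/s. d^1/ds^1[1/s] = -1/s². d^2/ds^2[1/s] = 2/s^3. d^3/ds^3[1/s] = -6/s^4. d^4/ds^4[1/s] = 24/s^5. So L{t^4} = (-1)^{4}·24/s^5 = 24/s^5. Then L{t^4·5} = 5·24/s^5 = 120/s^5

Final answer: 120/s^5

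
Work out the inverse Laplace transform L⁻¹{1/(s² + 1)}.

L⁻¹{1/(s² + 1)} = sin(t)

Final answer: sin(t)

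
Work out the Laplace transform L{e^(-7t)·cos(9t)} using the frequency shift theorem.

Frequency shift: L{e^(at)f(t)} = F(s-a). L{e^(-7t)·cos(9t)} = (s+7)/((s+7)² + 81)

Final answer: (s+7)/((s+7)² + 81)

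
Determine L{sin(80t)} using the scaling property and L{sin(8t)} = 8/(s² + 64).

Using L{f(at)} = (1/a)F(s/a) with a=10: L{sin(80t)} = (1/10) · 8/((s/10)² + 64) = (1/10) · 8·100/(s² + 6400) = 80/(s² + 6400)

Final answer: 80/(s² + 6400)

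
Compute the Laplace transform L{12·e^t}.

L{e^(at)} = 1/(s-a), so L{e^t} = 1/(s-1). Then L{12·e^t} = 12/(s-1)

Final answer: 12/(s-1)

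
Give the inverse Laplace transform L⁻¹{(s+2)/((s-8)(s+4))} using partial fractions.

Using partial fractions, f(t) = (10e^(8t) + 2e^(-4t))/12

Final answer: (10e^(8t) + 2e^(-4t))/12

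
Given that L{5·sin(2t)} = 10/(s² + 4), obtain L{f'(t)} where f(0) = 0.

L{f'(t)} = s·F(s) - f(0) = s·10/(s² + 4) - 0 = 10s/(s² + 4)

Final answer: 10s/(s² + 4)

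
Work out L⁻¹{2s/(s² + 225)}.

This is the form c·s/(s² + a²) with a = 15, c = 2. L⁻¹ = 2·cos(15t)

Final answer: 2·cos(15t)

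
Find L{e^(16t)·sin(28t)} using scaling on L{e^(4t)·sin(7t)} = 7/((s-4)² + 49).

Scaling with a=4: L{e^(16t)·sin(28t)} = (1/4) · 7/((s/4-4)² + 49). Simplifying: 28/((s-16)² + 784)

Final answer: 28/((s-16)² + 784)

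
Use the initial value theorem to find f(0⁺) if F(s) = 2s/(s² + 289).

f(0⁺) = lim_{s→∞} s·2s/(s² + 289) = lim_{s→∞} 2s²/(s² + 289) = 2

Final answer: 2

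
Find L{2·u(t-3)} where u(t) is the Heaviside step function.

L{u(t-a)} = e^(-as)/s. Here a=3, so L{u(t-3)} = e^(-3s)/s, and L{2·u(t-3)} = 2·e^(-3s)/s

Final answer: 2·e^(-3s)/s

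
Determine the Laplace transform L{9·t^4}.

L{t^n} = n!/s^(n+1), so L{t^4} = 24/s^5. Then L{9·t^4} = 9·24/s^5 = 216/s^5

Final answer: 216/s^5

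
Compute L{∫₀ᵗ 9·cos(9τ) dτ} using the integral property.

L{∫₀ᵗ f(τ)dτ} = F(s)/s with F(s) = 9s/(s² + 81), so the result is (9s/(s² + 81))/s = 9/(s² + 81)

Final answer: 9/(s² + 81)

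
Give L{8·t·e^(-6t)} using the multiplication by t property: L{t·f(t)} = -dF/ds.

Using L{t^n·e^(at)} = n!/(s-a)^(n+1), L{t·e^(-6t)} = 1/(s+6)^2, so L{8·t·e^(-6t)} = 8·1/(s+6)^2 = 8/(s+6)^2

Final answer: 8/(s+6)^2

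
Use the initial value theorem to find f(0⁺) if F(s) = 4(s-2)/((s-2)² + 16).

f(0⁺) = lim_{s→∞} sF(s) = lim_{s→∞} 4s(s-2)/((s-2)² + 16) = 4

Final answer: 4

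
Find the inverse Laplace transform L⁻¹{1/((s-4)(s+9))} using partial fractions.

Decompose: A/(s-4) + B/(s+9). A = 1/13, B = -1/13. f(t) = (e^(4t) - e^(-9t))/13

Final answer: (e^(4t) - e^(-9t))/13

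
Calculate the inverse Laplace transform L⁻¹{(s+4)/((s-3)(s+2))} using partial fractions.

Using partial fractions, f(t) = (7e^(3t) - 2e^(-2t))/5

Final answer: (7e^(3t) - 2e^(-2t))/5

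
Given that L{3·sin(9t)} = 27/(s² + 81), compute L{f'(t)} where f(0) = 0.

L{f'(t)} = s·F(s) - f(0) = s·27/(s² + 81) - 0 = 27s/(s² + 81)

Final answer: 27s/(s² + 81)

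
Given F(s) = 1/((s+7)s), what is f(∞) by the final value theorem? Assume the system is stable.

f(∞) = lim_{s→0} sF(s) = lim_{s→0} 1/(s+7) = 1/7

Final answer: 1/7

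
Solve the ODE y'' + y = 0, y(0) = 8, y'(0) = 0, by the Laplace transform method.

L{y''} + 1L{y} = 0. s²Y - 8s - 0 + Y = 0. Y(s² + 1) = 8s. Y = (8s)/(s² + 1). Inverting: y(t) = 8cos(t)

Final answer: y(t) = 8cos(t)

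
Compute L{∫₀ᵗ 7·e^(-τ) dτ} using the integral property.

L{∫₀ᵗ f(τ)dτ} = F(s)/s with F(s) = 7/(s+1), so L{∫₀ᵗ 7·e^(-τ) dτ} = 7/(s(s+1))

Final answer: 7/(s(s+1))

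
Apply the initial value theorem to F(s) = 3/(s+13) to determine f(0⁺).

f(0⁺) = lim_{s→∞} s·3/(s+13) = lim_{s→∞} 3s/(s+13) = 3

Final answer: 3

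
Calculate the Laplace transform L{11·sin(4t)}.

L{sin(ωt)} = ω/(s² + ω²), so L{sin(4t)} = 4/(s² + 16). Then L{11·sin(4t)} = 11·4/(s² + 16) = 44/(s² + 16)

Final answer: 44/(s² + 16)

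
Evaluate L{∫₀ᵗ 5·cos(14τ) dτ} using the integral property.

L{∫₀ᵗ f(τ)dτ} = F(s)/s with F(s) = 5s/(s² + 196), so the result is (5s/(s² + 196))/s = 5/(s² + 196)

Final answer: 5/(s² + 196)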